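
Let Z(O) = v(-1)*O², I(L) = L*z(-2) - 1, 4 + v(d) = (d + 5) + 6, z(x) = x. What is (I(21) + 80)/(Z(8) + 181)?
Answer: 37/565 ≈ 0.065487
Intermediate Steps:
v(d) = 7 + d (v(d) = -4 + ((d + 5) + 6) = -4 + ((5 + d) + 6) = -4 + (11 + d) = 7 + d)
I(L) = -1 - 2*L (I(L) = L*(-2) - 1 = -2*L - 1 = -1 - 2*L)
Z(O) = 6*O² (Z(O) = (7 - 1)*O² = 6*O²)
(I(21) + 80)/(Z(8) + 181) = ((-1 - 2*21) + 80)/(6*8² + 181) = ((-1 - 42) + 80)/(6*64 + 181) = (-43 + 80)/(384 + 181) = 37/565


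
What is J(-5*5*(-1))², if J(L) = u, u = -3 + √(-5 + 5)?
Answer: 9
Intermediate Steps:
u = -3 (u = -3 + √0 = -3 + 0 = -3)
J(L) = -3
J(-5*5*(-1))² = (-3)² = 9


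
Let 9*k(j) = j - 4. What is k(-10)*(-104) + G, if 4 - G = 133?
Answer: 295/9 ≈ 32.778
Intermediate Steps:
k(j) = -4/9 + j/9 (k(j) = (j - 4)/9 = (-4 + j)/9 = -4/9 + j/9)
G = -129 (G = 4 - 1*133 = 4 - 133 = -129)
k(-10)*(-104) + G = (-4/9 + (1/9)*(-10))*(-104) - 129 = (-4/9 - 10/9)*(-104) - 129 = -14/9*(-104) - 129 = 1456/9 - 129 = 295/9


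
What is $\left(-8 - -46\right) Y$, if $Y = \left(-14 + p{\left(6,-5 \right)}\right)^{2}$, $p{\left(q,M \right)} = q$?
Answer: $2432$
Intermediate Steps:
$Y = 64$ ($Y = \left(-14 + 6\right)^{2} = \left(-8\right)^{2} = 64$)
$\left(-8 - -46\right) Y = \left(-8 - -46\right) 64 = \left(-8 + 46\right) 64 = 38 \cdot 64 = 2432$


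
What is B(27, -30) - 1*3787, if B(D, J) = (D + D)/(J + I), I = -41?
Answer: -268931/71 ≈ -3787.8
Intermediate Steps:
B(D, J) = 2*D/(-41 + J) (B(D, J) = (D + D)/(J - 41) = (2*D)/(-41 + J) = 2*D/(-41 + J))
B(27, -30) - 1*3787 = 2*27/(-41 - 30) - 1*3787 = 2*27/(-71) - 3787 = 2*27*(-1/71) - 3787 = -54/71 - 3787 = -268931/71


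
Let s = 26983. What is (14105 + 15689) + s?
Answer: 56777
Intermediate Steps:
(14105 + 15689) + s = (14105 + 15689) + 26983 = 29794 + 26983 = 56777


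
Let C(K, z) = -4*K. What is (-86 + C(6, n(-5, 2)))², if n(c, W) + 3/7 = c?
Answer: 12100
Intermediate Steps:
n(c, W) = -3/7 + c
(-86 + C(6, n(-5, 2)))² = (-86 - 4*6)² = (-86 - 24)² = (-110)² = 12100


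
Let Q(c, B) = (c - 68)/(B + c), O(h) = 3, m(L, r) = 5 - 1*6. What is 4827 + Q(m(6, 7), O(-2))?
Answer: 9585/2 ≈ 4792.5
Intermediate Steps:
m(L, r) = -1 (m(L, r) = 5 - 6 = -1)
Q(c, B) = (-68 + c)/(B + c)
4827 + Q(m(6, 7), O(-2)) = 4827 + (-68 - 1)/(3 - 1) = 4827 - 69/2 = 9585/2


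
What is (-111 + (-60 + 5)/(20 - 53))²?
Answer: 107584/9 ≈ 11954.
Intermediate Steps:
(-111 + (-60 + 5)/(20 - 53))² = (-111 - 55/(-33))² = (-111 - 55*(-1/33))² = (-111 + 5/3)² = (-328/3)² = 107584/9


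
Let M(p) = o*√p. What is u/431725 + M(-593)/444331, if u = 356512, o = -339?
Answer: 356512/431725 - 339*I*√593/444331 ≈ 0.82578 - 0.018579*I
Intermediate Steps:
M(p) = -339*√p
u/431725 + M(-593)/444331 = 356512/431725 - 339*I*√593/444331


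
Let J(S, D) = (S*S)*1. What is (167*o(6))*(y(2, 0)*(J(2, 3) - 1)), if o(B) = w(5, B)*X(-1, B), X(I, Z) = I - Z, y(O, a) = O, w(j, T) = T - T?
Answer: 0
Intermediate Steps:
w(j, T) = 0
o(B) = 0 (o(B) = 0*(-1 - B) = 0)
J(S, D) = S² (J(S, D) = S²*1 = S²)
(167*o(6))*(y(2, 0)*(J(2, 3) - 1)) = (167*0)*(2*(2² - 1)) = 0*(2*(4 - 1)) = 0*(2*3) = 0*6 = 0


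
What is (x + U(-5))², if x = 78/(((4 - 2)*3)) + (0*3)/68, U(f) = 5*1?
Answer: 324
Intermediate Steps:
U(f) = 5
x = 13 (x = 78/((2*3)) + 0*(1/68) = 78/6 + 0 = 78*(⅙) + 0 = 13 + 0 = 13)
(x + U(-5))² = (13 + 5)² = 18² = 324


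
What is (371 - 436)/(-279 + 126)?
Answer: 65/153 ≈ 0.42484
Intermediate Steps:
(371 - 436)/(-279 + 126) = -65/(-153) = -65*(-1/153) = 65/153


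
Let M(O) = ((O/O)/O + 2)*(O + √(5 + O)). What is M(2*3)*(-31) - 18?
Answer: -421 - 403*√11/6 ≈ -643.77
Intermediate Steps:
M(O) = (2 + 1/O)*(O + √(5 + O)) (M(O) = (1/O + 2)*(O + √(5 + O)) = (2 + 1/O)*(O + √(5 + O)))
M(2*3)*(-31) - 18 = (1 + 2*(2*3) + 2*√(5 + 2*3) + √(5 + 2*3)/((2*3)))*(-31) - 18 = (1 + 2*6 + 2*√(5 + 6) + √(5 + 6)/6)*(-31) - 18 = (1 + 12 + 2*√11 + √11/6)*(-31) - 18 = (13 + 13*√11/6)*(-31) - 18 = (-403 - 403*√11/6) - 18 = -421 - 403*√11/6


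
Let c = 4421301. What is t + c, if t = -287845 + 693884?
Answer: 4827340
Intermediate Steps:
t = 406039
t + c = 406039 + 4421301 = 4827340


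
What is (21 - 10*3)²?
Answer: 81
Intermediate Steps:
(21 - 10*3)² = (21 - 30)² = (-9)² = 81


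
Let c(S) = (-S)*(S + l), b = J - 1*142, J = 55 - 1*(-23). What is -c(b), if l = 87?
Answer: -1472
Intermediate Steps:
J = 78 (J = 55 + 23 = 78)
b = -64 (b = 78 - 1*142 = 78 - 142 = -64)
c(S) = -S*(87 + S) (c(S) = (-S)*(S + 87) = (-S)*(87 + S) = -S*(87 + S))
-c(b) = -(-1)*(-64)*(87 - 64) = -(-1)*(-64)*23 = -1*1472 = -1472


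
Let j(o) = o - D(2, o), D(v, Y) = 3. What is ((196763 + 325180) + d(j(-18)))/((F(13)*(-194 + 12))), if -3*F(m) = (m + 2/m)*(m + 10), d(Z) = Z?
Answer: 86987/3059 ≈ 28.436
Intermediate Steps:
j(o) = -3 + o (j(o) = o - 1*3 = o - 3 = -3 + o)
F(m) = -(10 + m)*(m + 2/m)/3 (F(m) = -(m + 2/m)*(m + 10)/3 = -(m + 2/m)*(10 + m)/3 = -(10 + m)*(m + 2/m)/3)
((196763 + 325180) + d(j(-18)))/((F(13)*(-194 + 12))) = ((196763 + 325180) + (-3 - 18))/((((1/3)*(-20 - 1*13*(2 + 13**2 + 10*13))/13)*(-194 + 12))) = (521943 - 21)/((((1/3)*(1/13)*(-20 - 1*13*(2 + 169 + 130)))*(-182))) = 521922/((((1/3)*(1/13)*(-20 - 1*13*301))*(-182))) = 521922/((((1/3)*(1/13)*(-20 - 3913))*(-182))) = 521922/((((1/3)*(1/13)*(-3933))*(-182))) = 521922/((-1311/13*(-182))) = 521922/18354 = 521922*(1/18354) = 86987/3059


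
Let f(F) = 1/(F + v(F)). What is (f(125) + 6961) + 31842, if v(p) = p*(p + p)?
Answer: 1217444126/31375 ≈ 38803.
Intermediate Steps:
v(p) = 2*p² (v(p) = p*(2*p) = 2*p²)
f(F) = 1/(F + 2*F²)
(f(125) + 6961) + 31842 = (1/(125*(1 + 2*125)) + 6961) + 31842 = (1/(125*(1 + 250)) + 6961) + 31842 = ((1/125)/251 + 6961) + 31842 = ((1/125)*(1/251) + 6961) + 31842 = (1/31375 + 6961) + 31842 = 218401376/31375 + 31842 = 1217444126/31375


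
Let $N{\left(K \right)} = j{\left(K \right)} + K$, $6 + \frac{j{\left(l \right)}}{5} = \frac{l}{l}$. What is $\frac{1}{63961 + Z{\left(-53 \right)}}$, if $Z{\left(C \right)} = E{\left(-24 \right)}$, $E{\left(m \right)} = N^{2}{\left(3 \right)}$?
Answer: $\frac{1}{64445} \approx 1.5517 \cdot 10^{-5}$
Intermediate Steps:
$j{\left(l \right)} = -25$ ($j{\left(l \right)} = -30 + 5 \frac{l}{l} = -30 + 5 \cdot 1 = -30 + 5 = -25$)
$N{\left(K \right)} = -25 + K$
$E{\left(m \right)} = 484$ ($E{\left(m \right)} = \left(-25 + 3\right)^{2} = \left(-22\right)^{2} = 484$)
$Z{\left(C \right)} = 484$
$\frac{1}{63961 + Z{\left(-53 \right)}} = \frac{1}{63961 + 484} = \frac{1}{64445}$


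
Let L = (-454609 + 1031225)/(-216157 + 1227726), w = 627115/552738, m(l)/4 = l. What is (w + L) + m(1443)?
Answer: 3228266604489827/559132625922 ≈ 5773.7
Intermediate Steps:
m(l) = 4*l
w = 627115/552738 (w = 627115*(1/552738) = 627115/552738 ≈ 1.1346)
L = 576616/1011569 ≈ 0.57002
(w + L) + m(1443) = (627115/552738 + 576616/1011569) + 4*1443 = 953087668043/559132625922 + 5772 = 3228266604489827/559132625922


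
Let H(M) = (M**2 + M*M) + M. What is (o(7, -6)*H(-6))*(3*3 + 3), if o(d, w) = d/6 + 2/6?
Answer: 1188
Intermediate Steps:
H(M) = M + 2*M**2 (H(M) = (M**2 + M**2) + M = 2*M**2 + M = M + 2*M**2)
o(d, w) = 1/3 + d/6 (o(d, w) = d*(1/6) + 2*(1/6) = d/6 + 1/3 = 1/3 + d/6)
(o(7, -6)*H(-6))*(3*3 + 3) = ((1/3 + (1/6)*7)*(-6*(1 + 2*(-6))))*(3*3 + 3) = ((1/3 + 7/6)*(-6*(1 - 12)))*(9 + 3) = (3*(-6*(-11))/2)*12 = ((3/2)*66)*12 = 99*12 = 1188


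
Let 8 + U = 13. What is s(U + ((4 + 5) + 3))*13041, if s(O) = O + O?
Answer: 443394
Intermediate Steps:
U = 5 (U = -8 + 13 = 5)
s(O) = 2*O
s(U + ((4 + 5) + 3))*13041 = (2*(5 + ((4 + 5) + 3)))*13041 = (2*(5 + (9 + 3)))*13041 = (2*(5 + 12))*13041 = (2*17)*13041 = 34*13041 = 443394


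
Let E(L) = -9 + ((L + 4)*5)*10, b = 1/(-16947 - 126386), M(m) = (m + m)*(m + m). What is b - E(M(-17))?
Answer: -8312024004/143333 ≈ -57991.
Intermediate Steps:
M(m) = 4*m² (M(m) = (2*m)*(2*m) = 4*m²)
b = -1/143333 (b = 1/(-143333) = -1/143333 ≈ -6.9768e-6)
E(L) = 191 + 50*L (E(L) = -9 + ((4 + L)*5)*10 = -9 + (20 + 5*L)*10 = -9 + (200 + 50*L) = 191 + 50*L)
b - E(M(-17)) = -1/143333 - (191 + 50*(4*(-17)²)) = -1/143333 - (191 + 50*(4*289)) = -1/143333 - (191 + 50*1156) = -1/143333 - (191 + 57800) = -1/143333 - 1*57991 = -1/143333 - 57991 = -8312024004/143333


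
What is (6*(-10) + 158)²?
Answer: 9604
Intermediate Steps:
(6*(-10) + 158)² = (-60 + 158)² = 98² = 9604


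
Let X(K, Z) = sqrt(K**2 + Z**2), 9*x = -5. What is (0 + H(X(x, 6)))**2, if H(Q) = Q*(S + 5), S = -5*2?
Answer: 73525/81 ≈ 907.72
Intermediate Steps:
S = -10
x = -5/9 (x = (1/9)*(-5) = -5/9 ≈ -0.55556)
H(Q) = -5*Q (H(Q) = Q*(-10 + 5) = Q*(-5) = -5*Q)
(0 + H(X(x, 6)))**2 = (0 - 5*sqrt((-5/9)**2 + 6**2))**2 = (0 - 5*sqrt(25/81 + 36))**2 = (0 - 5*sqrt(2941)/9)**2 = (-5*sqrt(2941)/9)**2 = 73525/81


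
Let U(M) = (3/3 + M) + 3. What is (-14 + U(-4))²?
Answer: 196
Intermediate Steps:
U(M) = 4 + M (U(M) = (3*(⅓) + M) + 3 = (1 + M) + 3 = 4 + M)
(-14 + U(-4))² = (-14 + (4 - 4))² = (-14 + 0)² = (-14)² = 196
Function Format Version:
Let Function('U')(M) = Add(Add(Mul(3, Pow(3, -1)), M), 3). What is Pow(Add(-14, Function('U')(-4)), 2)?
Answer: 196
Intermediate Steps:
Function('U')(M) = Add(4, M) (Function('U')(M) = Add(Add(Mul(3, Rational(1, 3)), M), 3) = Add(Add(1, M), 3) = Add(4, M))
Pow(Add(-14, Function('U')(-4)), 2) = Pow(Add(-14, Add(4, -4)), 2) = Pow(Add(-14, 0), 2) = Pow(-14, 2) = 196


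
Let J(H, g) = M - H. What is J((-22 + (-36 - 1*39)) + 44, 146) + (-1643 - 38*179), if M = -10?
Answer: -8402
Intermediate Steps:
J(H, g) = -10 - H
J((-22 + (-36 - 1*39)) + 44, 146) + (-1643 - 38*179) = (-10 - ((-22 + (-36 - 1*39)) + 44)) + (-1643 - 38*179) = (-10 - ((-22 + (-36 - 39)) + 44)) + (-1643 - 6802) = (-10 - ((-22 - 75) + 44)) - 8445 = (-10 - (-97 + 44)) - 8445 = (-10 - 1*(-53)) - 8445 = (-10 + 53) - 8445 = 43 - 8445 = -8402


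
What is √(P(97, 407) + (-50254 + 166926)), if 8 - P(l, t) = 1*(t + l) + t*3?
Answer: √114955 ≈ 339.05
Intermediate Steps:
P(l, t) = 8 - l - 4*t (P(l, t) = 8 - (1*(t + l) + t*3) = 8 - (1*(l + t) + 3*t) = 8 - ((l + t) + 3*t) = 8 - (l + 4*t) = 8 + (-l - 4*t) = 8 - l - 4*t)
√(P(97, 407) + (-50254 + 166926)) = √((8 - 1*97 - 4*407) + (-50254 + 166926)) = √((8 - 97 - 1628) + 116672) = √(-1717 + 116672) = √114955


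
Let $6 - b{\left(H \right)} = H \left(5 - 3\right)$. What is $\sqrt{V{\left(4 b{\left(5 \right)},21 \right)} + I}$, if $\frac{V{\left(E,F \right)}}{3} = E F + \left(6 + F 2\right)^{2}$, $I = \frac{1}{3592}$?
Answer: $\frac{\sqrt{19044037762}}{1796} \approx 76.838$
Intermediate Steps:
$b{\left(H \right)} = 6 - 2 H$ ($b{\left(H \right)} = 6 - H \left(5 - 3\right) = 6 - H 2 = 6 - 2 H$)
$I = \frac{1}{3592} \approx 0.0002784$
$V{\left(E,F \right)} = 3 \left(6 + 2 F\right)^{2} + 3 E F$ ($V{\left(E,F \right)} = 3 \left(E F + \left(6 + F 2\right)^{2}\right) = 3 \left(E F + \left(6 + 2 F\right)^{2}\right) = 3 \left(\left(6 + 2 F\right)^{2} + E F\right) = 3 \left(6 + 2 F\right)^{2} + 3 E F$)
$\sqrt{V{\left(4 b{\left(5 \right)},21 \right)} + I} = \sqrt{\left(12 \left(3 + 21\right)^{2} + 3 \cdot 4 \left(6 - 10\right) 21\right) + \frac{1}{3592}} = \sqrt{\left(12 \cdot 24^{2} + 3 \cdot 4 \left(6 - 10\right) 21\right) + \frac{1}{3592}} = \sqrt{\left(12 \cdot 576 + 3 \cdot 4 \left(-4\right) 21\right) + \frac{1}{3592}} = \sqrt{\left(6912 + 3 \left(-16\right) 21\right) + \frac{1}{3592}} = \sqrt{\left(6912 - 1008\right) + \frac{1}{3592}} = \sqrt{5904 + \frac{1}{3592}} = \sqrt{\frac{21207169}{3592}} = \frac{\sqrt{19044037762}}{1796}$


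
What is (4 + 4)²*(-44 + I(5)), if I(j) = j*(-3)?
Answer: -3776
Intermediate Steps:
I(j) = -3*j
(4 + 4)²*(-44 + I(5)) = (4 + 4)²*(-44 - 3*5) = 8²*(-44 - 15) = 64*(-59) = -3776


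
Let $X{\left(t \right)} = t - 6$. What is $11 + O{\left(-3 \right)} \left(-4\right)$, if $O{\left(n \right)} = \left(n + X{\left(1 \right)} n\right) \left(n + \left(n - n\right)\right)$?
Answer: $155$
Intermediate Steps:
$X{\left(t \right)} = -6 + t$ ($X{\left(t \right)} = t - 6 = -6 + t$)
$O{\left(n \right)} = - 4 n^{2}$ ($O{\left(n \right)} = \left(n + \left(-6 + 1\right) n\right) \left(n + \left(n - n\right)\right) = \left(n - 5 n\right) \left(n + 0\right) = - 4 n n = - 4 n^{2}$)
$11 + O{\left(-3 \right)} \left(-4\right) = 11 + - 4 \left(-3\right)^{2} \left(-4\right) = 11 + \left(-4\right) 9 \left(-4\right) = 11 - -144 = 11 + 144 = 155$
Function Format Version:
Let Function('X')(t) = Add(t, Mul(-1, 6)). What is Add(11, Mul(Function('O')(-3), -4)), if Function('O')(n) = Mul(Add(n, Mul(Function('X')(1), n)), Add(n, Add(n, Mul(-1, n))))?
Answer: 155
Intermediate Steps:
Function('X')(t) = Add(-6, t) (Function('X')(t) = Add(t, -6) = Add(-6, t))
Function('O')(n) = Mul(-4, Pow(n, 2)) (Function('O')(n) = Mul(Add(n, Mul(Add(-6, 1), n)), Add(n, Add(n, Mul(-1, n)))) = Mul(Add(n, Mul(-5, n)), Add(n, 0)) = Mul(Mul(-4, n), n) = Mul(-4, Pow(n, 2)))
Add(11, Mul(Function('O')(-3), -4)) = Add(11, Mul(Mul(-4, Pow(-3, 2)), -4)) = Add(11, Mul(Mul(-4, 9), -4)) = Add(11, Mul(-36, -4)) = Add(11, 144) = 155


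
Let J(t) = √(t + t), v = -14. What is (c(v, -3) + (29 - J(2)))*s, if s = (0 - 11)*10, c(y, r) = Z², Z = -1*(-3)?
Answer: -3960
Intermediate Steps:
J(t) = √2*√t (J(t) = √(2*t) = √2*√t)
Z = 3
c(y, r) = 9 (c(y, r) = 3² = 9)
s = -110 (s = -11*10 = -110)
(c(v, -3) + (29 - J(2)))*s = (9 + (29 - √2*√2))*(-110) = (9 + (29 - 1*2))*(-110) = (9 + (29 - 2))*(-110) = (9 + 27)*(-110) = 36*(-110) = -3960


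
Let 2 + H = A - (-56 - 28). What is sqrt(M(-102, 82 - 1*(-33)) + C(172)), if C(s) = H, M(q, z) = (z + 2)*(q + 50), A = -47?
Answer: I*sqrt(6049) ≈ 77.775*I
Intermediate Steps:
M(q, z) = (2 + z)*(50 + q)
H = 35 (H = -2 + (-47 - (-56 - 28)) = -2 + (-47 - 1*(-84)) = -2 + (-47 + 84) = -2 + 37 = 35)
C(s) = 35
sqrt(M(-102, 82 - 1*(-33)) + C(172)) = sqrt((100 + 2*(-102) + 50*(82 - 1*(-33)) - 102*(82 - 1*(-33))) + 35) = sqrt((100 - 204 + 50*(82 + 33) - 102*(82 + 33)) + 35) = sqrt((100 - 204 + 50*115 - 102*115) + 35) = sqrt((100 - 204 + 5750 - 11730) + 35) = sqrt(-6084 + 35) = sqrt(-6049) = I*sqrt(6049)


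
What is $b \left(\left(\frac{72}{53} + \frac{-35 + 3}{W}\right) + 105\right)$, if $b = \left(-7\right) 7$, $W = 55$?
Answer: $- \frac{15108611}{2915} \approx -5183.1$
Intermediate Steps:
$b = -49$
$b \left(\left(\frac{72}{53} + \frac{-35 + 3}{W}\right) + 105\right) = - 49 \left(\left(\frac{72}{53} + \frac{-35 + 3}{55}\right) + 105\right) = - 49 \left(\left(72 \cdot \frac{1}{53} - \frac{32}{55}\right) + 105\right) = - 49 \left(\left(\frac{72}{53} - \frac{32}{55}\right) + 105\right) = - 49 \left(\frac{2264}{2915} + 105\right) = \left(-49\right) \frac{308339}{2915} = - \frac{15108611}{2915}$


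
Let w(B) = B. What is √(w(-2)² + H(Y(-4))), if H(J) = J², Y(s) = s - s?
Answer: 2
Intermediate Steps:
Y(s) = 0
√(w(-2)² + H(Y(-4))) = √((-2)² + 0²) = √(4 + 0) = √4 = 2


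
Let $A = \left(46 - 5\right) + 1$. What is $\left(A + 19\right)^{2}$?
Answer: $3721$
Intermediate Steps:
$A = 42$ ($A = 41 + 1 = 42$)
$\left(A + 19\right)^{2} = \left(42 + 19\right)^{2} = 61^{2} = 3721$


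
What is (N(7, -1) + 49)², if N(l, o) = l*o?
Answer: 1764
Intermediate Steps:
(N(7, -1) + 49)² = (7*(-1) + 49)² = (-7 + 49)² = 42² = 1764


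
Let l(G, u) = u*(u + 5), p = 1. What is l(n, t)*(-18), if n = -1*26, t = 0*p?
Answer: 0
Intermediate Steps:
t = 0 (t = 0*1 = 0)
n = -26
l(G, u) = u*(5 + u)
l(n, t)*(-18) = (0*(5 + 0))*(-18) = (0*5)*(-18) = 0*(-18) = 0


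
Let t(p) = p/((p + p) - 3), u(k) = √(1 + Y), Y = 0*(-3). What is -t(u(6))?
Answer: 1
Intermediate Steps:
Y = 0
u(k) = 1 (u(k) = √(1 + 0) = √1 = 1)
t(p) = p/(-3 + 2*p) (t(p) = p/(2*p - 3) = p/(-3 + 2*p))
-t(u(6)) = -1/(-3 + 2*1) = -1/(-3 + 2) = -1/(-1) = -(-1) = -1*(-1) = 1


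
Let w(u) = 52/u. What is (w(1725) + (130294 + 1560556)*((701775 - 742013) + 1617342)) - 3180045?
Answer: 4599959379162427/1725 ≈ 2.6666e+12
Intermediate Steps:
(w(1725) + (130294 + 1560556)*((701775 - 742013) + 1617342)) - 3180045 = (52/1725 + (130294 + 1560556)*((701775 - 742013) + 1617342)) - 3180045 = (52*(1/1725) + 1690850*(-40238 + 1617342)) - 3180045 = (52/1725 + 1690850*1577104) - 3180045 = (52/1725 + 2666646298400) - 3180045 = 4599964864740052/1725 - 3180045 = 4599959379162427/1725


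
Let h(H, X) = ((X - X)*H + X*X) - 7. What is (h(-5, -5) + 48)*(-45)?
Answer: -2970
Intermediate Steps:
h(H, X) = -7 + X² (h(H, X) = (0*H + X²) - 7 = (0 + X²) - 7 = X² - 7 = -7 + X²)
(h(-5, -5) + 48)*(-45) = ((-7 + (-5)²) + 48)*(-45) = ((-7 + 25) + 48)*(-45) = (18 + 48)*(-45) = 66*(-45) = -2970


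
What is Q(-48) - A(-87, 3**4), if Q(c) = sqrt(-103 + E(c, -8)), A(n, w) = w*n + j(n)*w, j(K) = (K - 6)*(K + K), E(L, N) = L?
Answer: -1303695 + I*sqrt(151) ≈ -1.3037e+6 + 12.288*I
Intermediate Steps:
j(K) = 2*K*(-6 + K) (j(K) = (-6 + K)*(2*K) = 2*K*(-6 + K))
A(n, w) = n*w + 2*n*w*(-6 + n) (A(n, w) = w*n + (2*n*(-6 + n))*w = n*w + 2*n*w*(-6 + n))
Q(c) = sqrt(-103 + c)
Q(-48) - A(-87, 3**4) = sqrt(-103 - 48) - (-87)*3**4*(-11 + 2*(-87)) = sqrt(-151) - (-87)*81*(-11 - 174) = I*sqrt(151) - (-87)*81*(-185) = I*sqrt(151) - 1*1303695 = I*sqrt(151) - 1303695 = -1303695 + I*sqrt(151)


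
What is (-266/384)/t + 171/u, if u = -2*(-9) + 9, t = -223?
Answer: 271301/42816 ≈ 6.3364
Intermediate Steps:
u = 27 (u = 18 + 9 = 27)
(-266/384)/t + 171/u = -266/384/(-223) + 171/27 = -266*1/384*(-1/223) + 171*(1/27) = -133/192*(-1/223) + 19/3 = 133/42816 + 19/3 = 271301/42816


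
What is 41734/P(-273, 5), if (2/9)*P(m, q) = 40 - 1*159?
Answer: -11924/153 ≈ -77.935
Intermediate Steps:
P(m, q) = -1071/2 (P(m, q) = 9*(40 - 1*159)/2 = 9*(40 - 159)/2 = (9/2)*(-119) = -1071/2)
41734/P(-273, 5) = 41734/(-1071/2) = 41734*(-2/1071) = -11924/153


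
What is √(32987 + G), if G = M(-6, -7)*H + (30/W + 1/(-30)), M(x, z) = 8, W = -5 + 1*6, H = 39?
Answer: √29996070/30 ≈ 182.56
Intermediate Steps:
W = 1 (W = -5 + 6 = 1)
G = 10259/30 (G = 8*39 + (30/1 + 1/(-30)) = 312 + (30*1 + 1*(-1/30)) = 312 + (30 - 1/30) = 312 + 899/30 = 10259/30 ≈ 341.97)
√(32987 + G) = √(32987 + 10259/30) = √(999869/30) = √29996070/30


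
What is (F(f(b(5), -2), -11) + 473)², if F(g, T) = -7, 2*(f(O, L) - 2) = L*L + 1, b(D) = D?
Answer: 217156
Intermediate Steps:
f(O, L) = 5/2 + L²/2 (f(O, L) = 2 + (L*L + 1)/2 = 2 + (L² + 1)/2 = 2 + (1 + L²)/2 = 2 + (½ + L²/2) = 5/2 + L²/2)
(F(f(b(5), -2), -11) + 473)² = (-7 + 473)² = 466² = 217156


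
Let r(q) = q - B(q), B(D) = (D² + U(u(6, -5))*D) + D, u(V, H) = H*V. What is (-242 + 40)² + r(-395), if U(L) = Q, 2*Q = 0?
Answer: -115221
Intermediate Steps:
Q = 0 (Q = (½)*0 = 0)
U(L) = 0
B(D) = D + D² (B(D) = (D² + 0*D) + D = (D² + 0) + D = D² + D = D + D²)
r(q) = q - q*(1 + q)
(-242 + 40)² + r(-395) = (-242 + 40)² - 1*(-395)² = (-202)² - 1*156025 = 40804 - 156025 = -115221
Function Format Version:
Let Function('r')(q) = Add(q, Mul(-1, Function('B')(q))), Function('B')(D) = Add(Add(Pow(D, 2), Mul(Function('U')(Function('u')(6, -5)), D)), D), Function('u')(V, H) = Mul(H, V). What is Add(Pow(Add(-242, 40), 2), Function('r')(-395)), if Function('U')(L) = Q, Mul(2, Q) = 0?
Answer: -115221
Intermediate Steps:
Q = 0 (Q = Mul(Rational(1, 2), 0) = 0)
Function('U')(L) = 0
Function('B')(D) = Add(D, Pow(D, 2)) (Function('B')(D) = Add(Add(Pow(D, 2), Mul(0, D)), D) = Add(Add(Pow(D, 2), 0), D) = Add(Pow(D, 2), D) = Add(D, Pow(D, 2)))
Function('r')(q) = Add(q, Mul(-1, q, Add(1, q))) (Function('r')(q) = Add(q, Mul(-1, Mul(q, Add(1, q)))) = Add(q, Mul(-1, q, Add(1, q))))
Add(Pow(Add(-242, 40), 2), Function('r')(-395)) = Add(Pow(Add(-242, 40), 2), Mul(-1, Pow(-395, 2))) = Add(Pow(-202, 2), Mul(-1, 156025)) = Add(40804, -156025) = -115221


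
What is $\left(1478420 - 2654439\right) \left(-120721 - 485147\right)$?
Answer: $712512279492$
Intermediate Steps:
$\left(1478420 - 2654439\right) \left(-120721 - 485147\right) = \left(-1176019\right) \left(-605868\right) = 712512279492$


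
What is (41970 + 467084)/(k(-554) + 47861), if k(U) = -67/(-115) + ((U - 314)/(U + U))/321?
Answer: 5205308769570/489406484149 ≈ 10.636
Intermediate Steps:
k(U) = 67/115 + (-314 + U)/(642*U) (k(U) = -67*(-1/115) + ((-314 + U)/((2*U)))*(1/321) = 67/115 + ((-314 + U)*(1/(2*U)))*(1/321) = 67/115 + ((-314 + U)/(2*U))*(1/321) = 67/115 + (-314 + U)/(642*U))
(41970 + 467084)/(k(-554) + 47861) = (41970 + 467084)/((1/73830)*(-36110 + 43129*(-554))/(-554) + 47861) = 509054/((1/73830)*(-1/554)*(-36110 - 23893466) + 47861) = 509054/((1/73830)*(-1/554)*(-23929576) + 47861) = 509054/(5982394/10225455 + 47861) = 509054/(489406484149/10225455) = 509054*(10225455/489406484149) = 5205308769570/489406484149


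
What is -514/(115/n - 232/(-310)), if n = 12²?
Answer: -11472480/34529 ≈ -332.26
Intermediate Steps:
n = 144
-514/(115/n - 232/(-310)) = -514/(115/144 - 232/(-310)) = -514/(115*(1/144) - 232*(-1/310)) = -514/(115/144 + 116/155) = -514/34529/22320 = -514*22320/34529 = -11472480/34529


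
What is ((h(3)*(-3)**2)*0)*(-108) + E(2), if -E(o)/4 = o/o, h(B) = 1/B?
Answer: -4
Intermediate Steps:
E(o) = -4 (E(o) = -4*o/o = -4*1 = -4)
((h(3)*(-3)**2)*0)*(-108) + E(2) = (((-3)**2/3)*0)*(-108) - 4 = (((1/3)*9)*0)*(-108) - 4 = (3*0)*(-108) - 4 = 0*(-108) - 4 = 0 - 4 = -4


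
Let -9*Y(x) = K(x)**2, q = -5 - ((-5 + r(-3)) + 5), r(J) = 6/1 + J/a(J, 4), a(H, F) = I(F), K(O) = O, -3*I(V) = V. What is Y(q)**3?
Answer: -22164361129/2985984 ≈ -7422.8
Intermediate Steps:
I(V) = -V/3
a(H, F) = -F/3
r(J) = 6 - 3*J/4 (r(J) = 6/1 + J/((-1/3*4)) = 6*1 + J/(-4/3) = 6 + J*(-3/4) = 6 - 3*J/4)
q = -53/4 (q = -5 - ((-5 + (6 - 3/4*(-3))) + 5) = -5 - ((-5 + (6 + 9/4)) + 5) = -5 - ((-5 + 33/4) + 5) = -5 - (13/4 + 5) = -5 - 1*33/4 = -5 - 33/4 = -53/4 ≈ -13.250)
Y(x) = -x**2/9
Y(q)**3 = (-(-53/4)**2/9)**3 = (-1/9*2809/16)**3 = (-2809/144)**3 = -22164361129/2985984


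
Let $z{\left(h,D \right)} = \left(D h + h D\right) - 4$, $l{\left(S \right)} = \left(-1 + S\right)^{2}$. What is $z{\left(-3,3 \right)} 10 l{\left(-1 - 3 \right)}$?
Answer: $-5500$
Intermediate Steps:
$z{\left(h,D \right)} = -4 + 2 D h$ ($z{\left(h,D \right)} = \left(D h + D h\right) - 4 = 2 D h - 4 = -4 + 2 D h$)
$z{\left(-3,3 \right)} 10 l{\left(-1 - 3 \right)} = \left(-4 + 2 \cdot 3 \left(-3\right)\right) 10 \left(-1 - 4\right)^{2} = \left(-4 - 18\right) 10 \left(-1 - 4\right)^{2} = \left(-22\right) 10 \left(-1 - 4\right)^{2} = - 220 \left(-5\right)^{2} = \left(-220\right) 25 = -5500$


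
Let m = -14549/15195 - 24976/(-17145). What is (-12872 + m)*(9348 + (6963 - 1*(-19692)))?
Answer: -2682832485212539/5789295 ≈ -4.6341e+8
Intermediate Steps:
m = 8671181/17367885 (m = -14549*1/15195 - 24976*(-1/17145) = -14549/15195 + 24976/17145 = 8671181/17367885 ≈ 0.49927)
(-12872 + m)*(9348 + (6963 - 1*(-19692))) = (-12872 + 8671181/17367885)*(9348 + (6963 - 1*(-19692))) = -223550744539*(9348 + (6963 + 19692))/17367885 = -223550744539*(9348 + 26655)/17367885 = -223550744539/17367885*36003 = -2682832485212539/5789295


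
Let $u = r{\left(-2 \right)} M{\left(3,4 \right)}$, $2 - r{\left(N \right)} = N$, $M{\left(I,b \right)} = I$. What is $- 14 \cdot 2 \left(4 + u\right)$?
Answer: $-448$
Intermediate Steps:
$r{\left(N \right)} = 2 - N$
$u = 12$ ($u = \left(2 - -2\right) 3 = \left(2 + 2\right) 3 = 4 \cdot 3 = 12$)
$- 14 \cdot 2 \left(4 + u\right) = - 14 \cdot 2 \left(4 + 12\right) = - 14 \cdot 2 \cdot 16 = \left(-14\right) 32 = -448$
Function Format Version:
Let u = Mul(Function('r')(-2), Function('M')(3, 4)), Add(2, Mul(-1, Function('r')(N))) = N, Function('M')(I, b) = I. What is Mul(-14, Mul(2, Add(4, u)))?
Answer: -448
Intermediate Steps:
Function('r')(N) = Add(2, Mul(-1, N))
u = 12 (u = Mul(Add(2, Mul(-1, -2)), 3) = Mul(Add(2, 2), 3) = Mul(4, 3) = 12)
Mul(-14, Mul(2, Add(4, u))) = Mul(-14, Mul(2, Add(4, 12))) = Mul(-14, Mul(2, 16)) = Mul(-14, 32) = -448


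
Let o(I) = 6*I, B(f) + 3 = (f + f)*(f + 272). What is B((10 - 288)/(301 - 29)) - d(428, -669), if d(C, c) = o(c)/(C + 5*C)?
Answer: -549536549/989536 ≈ -555.35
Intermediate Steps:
B(f) = -3 + 2*f*(272 + f) (B(f) = -3 + (f + f)*(f + 272) = -3 + (2*f)*(272 + f) = -3 + 2*f*(272 + f))
d(C, c) = c/C (d(C, c) = (6*c)/(C + 5*C) = (6*c)/((6*C)) = (6*c)*(1/(6*C)) = c/C)
B((10 - 288)/(301 - 29)) - d(428, -669) = (-3 + 2*((10 - 288)/(301 - 29))**2 + 544*((10 - 288)/(301 - 29))) - (-669)/428 = (-3 + 2*(-278/272)**2 + 544*(-278/272)) - (-669)/428 = (-3 + 2*(-278*1/272)**2 + 544*(-278*1/272)) - 1*(-669/428) = (-3 + 2*(-139/136)**2 + 544*(-139/136)) + 669/428 = (-3 + 2*(19321/18496) - 556) + 669/428 = (-3 + 19321/9248 - 556) + 669/428 = -5150311/9248 + 669/428 = -549536549/989536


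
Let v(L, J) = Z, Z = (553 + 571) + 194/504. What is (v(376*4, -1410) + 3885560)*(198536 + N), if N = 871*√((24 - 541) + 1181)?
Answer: 48613746575810/63 + 853096129015*√166/126 ≈ 8.5888e+11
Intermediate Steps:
Z = 283345/252 (Z = 1124 + 194*(1/504) = 1124 + 97/252 = 283345/252 ≈ 1124.4)
v(L, J) = 283345/252
N = 1742*√166 (N = 871*√(-517 + 1181) = 871*√664 = 871*(2*√166) = 1742*√166 ≈ 22444.)
(v(376*4, -1410) + 3885560)*(198536 + N) = (283345/252 + 3885560)*(198536 + 1742*√166) = 979444465*(198536 + 1742*√166)/252 = 48613746575810/63 + 853096129015*√166/126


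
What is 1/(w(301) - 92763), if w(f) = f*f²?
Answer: 1/27178138 ≈ 3.6794e-8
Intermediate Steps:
w(f) = f³
1/(w(301) - 92763) = 1/(301³ - 92763) = 1/(27270901 - 92763) = 1/27178138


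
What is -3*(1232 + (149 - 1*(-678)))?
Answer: -6177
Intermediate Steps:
-3*(1232 + (149 - 1*(-678))) = -3*(1232 + (149 + 678)) = -3*(1232 + 827) = -3*2059 = -6177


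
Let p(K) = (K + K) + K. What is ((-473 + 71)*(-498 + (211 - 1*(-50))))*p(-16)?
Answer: -4573152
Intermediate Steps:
p(K) = 3*K (p(K) = 2*K + K = 3*K)
((-473 + 71)*(-498 + (211 - 1*(-50))))*p(-16) = ((-473 + 71)*(-498 + (211 - 1*(-50))))*(3*(-16)) = -402*(-498 + (211 + 50))*(-48) = -402*(-498 + 261)*(-48) = -402*(-237)*(-48) = 95274*(-48) = -4573152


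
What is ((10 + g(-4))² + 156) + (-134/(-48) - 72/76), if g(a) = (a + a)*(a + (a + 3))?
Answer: 1211977/456 ≈ 2657.8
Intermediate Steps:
g(a) = 2*a*(3 + 2*a) (g(a) = (2*a)*(a + (3 + a)) = (2*a)*(3 + 2*a) = 2*a*(3 + 2*a))
((10 + g(-4))² + 156) + (-134/(-48) - 72/76) = ((10 + 2*(-4)*(3 + 2*(-4)))² + 156) + (-134/(-48) - 72/76) = ((10 + 2*(-4)*(3 - 8))² + 156) + (-134*(-1/48) - 72*1/76) = ((10 + 2*(-4)*(-5))² + 156) + (67/24 - 18/19) = ((10 + 40)² + 156) + 841/456 = (50² + 156) + 841/456 = (2500 + 156) + 841/456 = 2656 + 841/456 = 1211977/456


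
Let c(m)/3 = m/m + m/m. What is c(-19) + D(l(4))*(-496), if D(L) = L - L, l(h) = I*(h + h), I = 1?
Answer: 6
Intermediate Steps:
c(m) = 6 (c(m) = 3*(m/m + m/m) = 3*(1 + 1) = 3*2 = 6)
l(h) = 2*h (l(h) = 1*(h + h) = 1*(2*h) = 2*h)
D(L) = 0
c(-19) + D(l(4))*(-496) = 6 + 0*(-496) = 6 + 0 = 6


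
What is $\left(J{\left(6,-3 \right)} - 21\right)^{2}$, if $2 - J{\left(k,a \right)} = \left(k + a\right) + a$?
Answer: $361$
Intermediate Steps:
$J{\left(k,a \right)} = 2 - k - 2 a$ ($J{\left(k,a \right)} = 2 - \left(\left(k + a\right) + a\right) = 2 - \left(\left(a + k\right) + a\right) = 2 - \left(k + 2 a\right) = 2 - k - 2 a$)
$\left(J{\left(6,-3 \right)} - 21\right)^{2} = \left(\left(2 - 6 - -6\right) - 21\right)^{2} = \left(\left(2 - 6 + 6\right) - 21\right)^{2} = \left(2 - 21\right)^{2} = \left(-19\right)^{2} = 361$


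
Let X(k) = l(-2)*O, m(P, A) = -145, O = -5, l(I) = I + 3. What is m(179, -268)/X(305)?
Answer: 29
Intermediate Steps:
l(I) = 3 + I
X(k) = -5 (X(k) = (3 - 2)*(-5) = 1*(-5) = -5)
m(179, -268)/X(305) = -145/(-5) = -145*(-⅕) = 29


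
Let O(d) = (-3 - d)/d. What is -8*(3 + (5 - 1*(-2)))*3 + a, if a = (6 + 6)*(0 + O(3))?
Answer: -264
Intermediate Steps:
O(d) = (-3 - d)/d
a = -24 (a = (6 + 6)*(0 + (-3 - 1*3)/3) = 12*(0 + (-3 - 3)/3) = 12*(0 + (⅓)*(-6)) = 12*(0 - 2) = 12*(-2) = -24)
-8*(3 + (5 - 1*(-2)))*3 + a = -8*(3 + (5 - 1*(-2)))*3 - 24 = -8*(3 + (5 + 2))*3 - 24 = -8*(3 + 7)*3 - 24 = -80*3 - 24 = -8*30 - 24 = -240 - 24 = -264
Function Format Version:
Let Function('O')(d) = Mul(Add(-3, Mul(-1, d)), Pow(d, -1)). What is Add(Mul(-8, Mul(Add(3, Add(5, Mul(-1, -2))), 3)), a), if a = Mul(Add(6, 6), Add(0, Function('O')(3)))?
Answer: -264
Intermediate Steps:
Function('O')(d) = Mul(Pow(d, -1), Add(-3, Mul(-1, d)))
a = -24 (a = Mul(Add(6, 6), Add(0, Mul(Pow(3, -1), Add(-3, Mul(-1, 3))))) = Mul(12, Add(0, Mul(Rational(1, 3), Add(-3, -3)))) = Mul(12, Add(0, Mul(Rational(1, 3), -6))) = Mul(12, Add(0, -2)) = Mul(12, -2) = -24)
Add(Mul(-8, Mul(Add(3, Add(5, Mul(-1, -2))), 3)), a) = Add(Mul(-8, Mul(Add(3, Add(5, Mul(-1, -2))), 3)), -24) = Add(Mul(-8, Mul(Add(3, Add(5, 2)), 3)), -24) = Add(Mul(-8, Mul(Add(3, 7), 3)), -24) = Add(Mul(-8, Mul(10, 3)), -24) = Add(Mul(-8, 30), -24) = Add(-240, -24) = -264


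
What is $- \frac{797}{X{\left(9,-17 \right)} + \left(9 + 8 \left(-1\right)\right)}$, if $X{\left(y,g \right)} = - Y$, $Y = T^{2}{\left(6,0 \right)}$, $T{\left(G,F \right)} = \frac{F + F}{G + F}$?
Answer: $-797$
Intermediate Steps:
$T{\left(G,F \right)} = \frac{2 F}{F + G}$
$Y = 0$ ($Y = \left(2 \cdot 0 \frac{1}{0 + 6}\right)^{2} = \left(2 \cdot 0 \cdot \frac{1}{6}\right)^{2} = 0^{2} = 0$)
$X{\left(y,g \right)} = 0$ ($X{\left(y,g \right)} = \left(-1\right) 0 = 0$)
$- \frac{797}{X{\left(9,-17 \right)} + \left(9 + 8 \left(-1\right)\right)} = - \frac{797}{0 + \left(9 + 8 \left(-1\right)\right)} = - \frac{797}{0 + \left(9 - 8\right)} = - \frac{797}{0 + 1} = - \frac{797}{1} = \left(-797\right) 1 = -797$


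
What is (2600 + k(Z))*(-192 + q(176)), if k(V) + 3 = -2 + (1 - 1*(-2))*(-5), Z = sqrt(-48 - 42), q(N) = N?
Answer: -41280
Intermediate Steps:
Z = 3*I*sqrt(10) (Z = sqrt(-90) = 3*I*sqrt(10) ≈ 9.4868*I)
k(V) = -20 (k(V) = -3 + (-2 + (1 - 1*(-2))*(-5)) = -3 + (-2 + (1 + 2)*(-5)) = -3 + (-2 + 3*(-5)) = -3 + (-2 - 15) = -3 - 17 = -20)
(2600 + k(Z))*(-192 + q(176)) = (2600 - 20)*(-192 + 176) = 2580*(-16) = -41280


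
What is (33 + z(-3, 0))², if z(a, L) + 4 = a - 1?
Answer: 625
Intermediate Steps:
z(a, L) = -5 + a (z(a, L) = -4 + (a - 1) = -4 + (-1 + a) = -5 + a)
(33 + z(-3, 0))² = (33 + (-5 - 3))² = (33 - 8)² = 25² = 625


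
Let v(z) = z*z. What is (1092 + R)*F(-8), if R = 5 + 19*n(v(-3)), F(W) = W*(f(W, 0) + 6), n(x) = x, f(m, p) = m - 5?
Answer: 71008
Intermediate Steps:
v(z) = z**2
f(m, p) = -5 + m
F(W) = W*(1 + W) (F(W) = W*((-5 + W) + 6) = W*(1 + W))
R = 176 (R = 5 + 19*(-3)**2 = 5 + 19*9 = 5 + 171 = 176)
(1092 + R)*F(-8) = (1092 + 176)*(-8*(1 - 8)) = 1268*(-8*(-7)) = 1268*56 = 71008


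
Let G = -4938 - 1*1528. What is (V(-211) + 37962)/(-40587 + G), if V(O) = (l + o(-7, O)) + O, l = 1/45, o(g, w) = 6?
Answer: -1699066/2117385 ≈ -0.80244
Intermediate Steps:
l = 1/45 ≈ 0.022222
G = -6466 (G = -4938 - 1528 = -6466)
V(O) = 271/45 + O (V(O) = (1/45 + 6) + O = 271/45 + O)
(V(-211) + 37962)/(-40587 + G) = ((271/45 - 211) + 37962)/(-40587 - 6466) = (-9224/45 + 37962)/(-47053) = (1699066/45)*(-1/47053) = -1699066/2117385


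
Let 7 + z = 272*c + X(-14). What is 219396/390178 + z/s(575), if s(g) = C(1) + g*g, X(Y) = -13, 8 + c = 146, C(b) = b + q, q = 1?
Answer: 43588079570/64501690803 ≈ 0.67577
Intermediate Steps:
C(b) = 1 + b (C(b) = b + 1 = 1 + b)
c = 138 (c = -8 + 146 = 138)
s(g) = 2 + g² (s(g) = (1 + 1) + g*g = 2 + g²)
z = 37516 (z = -7 + (272*138 - 13) = -7 + (37536 - 13) = -7 + 37523 = 37516)
219396/390178 + z/s(575) = 219396/390178 + 37516/(2 + 575²) = 219396*(1/390178) + 37516/(2 + 330625) = 109698/195089 + 37516/330627 = 43588079570/64501690803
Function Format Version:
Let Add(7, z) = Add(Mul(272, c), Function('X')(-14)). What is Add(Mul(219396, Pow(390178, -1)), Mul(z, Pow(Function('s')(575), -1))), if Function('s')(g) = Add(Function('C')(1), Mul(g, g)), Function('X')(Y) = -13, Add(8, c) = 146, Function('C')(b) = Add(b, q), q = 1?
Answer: Rational(43588079570, 64501690803) ≈ 0.67577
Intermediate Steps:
Function('C')(b) = Add(1, b) (Function('C')(b) = Add(b, 1) = Add(1, b))
c = 138 (c = Add(-8, 146) = 138)
Function('s')(g) = Add(2, Pow(g, 2)) (Function('s')(g) = Add(Add(1, 1), Mul(g, g)) = Add(2, Pow(g, 2)))
z = 37516 (z = Add(-7, Add(Mul(272, 138), -13)) = Add(-7, Add(37536, -13)) = Add(-7, 37523) = 37516)
Add(Mul(219396, Pow(390178, -1)), Mul(z, Pow(Function('s')(575), -1))) = Add(Mul(219396, Pow(390178, -1)), Mul(37516, Pow(Add(2, Pow(575, 2)), -1))) = Add(Mul(219396, Rational(1, 390178)), Mul(37516, Pow(Add(2, 330625), -1))) = Add(Rational(109698, 195089), Mul(37516, Pow(330627, -1))) = Add(Rational(109698, 195089), Mul(37516, Rational(1, 330627))) = Add(Rational(109698, 195089), Rational(37516, 330627)) = Rational(43588079570, 64501690803)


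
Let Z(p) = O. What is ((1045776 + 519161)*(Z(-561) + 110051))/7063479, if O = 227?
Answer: 172578122486/7063479 ≈ 24432.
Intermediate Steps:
Z(p) = 227
((1045776 + 519161)*(Z(-561) + 110051))/7063479 = ((1045776 + 519161)*(227 + 110051))/7063479 = (1564937*110278)*(1/7063479) = 172578122486*(1/7063479) = 172578122486/7063479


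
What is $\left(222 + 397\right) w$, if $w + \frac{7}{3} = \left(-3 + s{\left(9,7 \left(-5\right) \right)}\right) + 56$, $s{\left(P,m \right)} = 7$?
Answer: $\frac{107087}{3} \approx 35696.0$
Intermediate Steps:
$w = \frac{173}{3}$ ($w = - \frac{7}{3} + \left(\left(-3 + 7\right) + 56\right) = - \frac{7}{3} + \left(4 + 56\right) = - \frac{7}{3} + 60 = \frac{173}{3} \approx 57.667$)
$\left(222 + 397\right) w = \left(222 + 397\right) \frac{173}{3} = 619 \cdot \frac{173}{3} = \frac{107087}{3}$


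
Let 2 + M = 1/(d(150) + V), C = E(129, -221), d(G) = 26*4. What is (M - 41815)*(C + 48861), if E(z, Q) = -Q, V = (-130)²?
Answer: -17450031848447/8502 ≈ -2.0525e+9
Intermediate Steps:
d(G) = 104
V = 16900
C = 221 (C = -1*(-221) = 221)
M = -34007/17004 (M = -2 + 1/(104 + 16900) = -2 + 1/17004 = -34007/17004 ≈ -1.9999)
(M - 41815)*(C + 48861) = (-34007/17004 - 41815)*(221 + 48861) = -711056267/17004*49082 = -17450031848447/8502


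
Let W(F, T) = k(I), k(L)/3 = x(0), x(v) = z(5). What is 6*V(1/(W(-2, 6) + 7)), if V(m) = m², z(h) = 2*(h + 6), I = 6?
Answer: 6/5329 ≈ 0.0011259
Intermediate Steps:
z(h) = 12 + 2*h (z(h) = 2*(6 + h) = 12 + 2*h)
x(v) = 22 (x(v) = 12 + 2*5 = 12 + 10 = 22)
k(L) = 66 (k(L) = 3*22 = 66)
W(F, T) = 66
6*V(1/(W(-2, 6) + 7)) = 6*(1/(66 + 7))² = 6*(1/73)² = 6*(1/5329) = 6/5329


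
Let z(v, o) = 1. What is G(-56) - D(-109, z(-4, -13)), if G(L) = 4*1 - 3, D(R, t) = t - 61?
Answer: 61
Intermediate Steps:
D(R, t) = -61 + t
G(L) = 1 (G(L) = 4 - 3 = 1)
G(-56) - D(-109, z(-4, -13)) = 1 - (-61 + 1) = 1 - 1*(-60) = 1 + 60 = 61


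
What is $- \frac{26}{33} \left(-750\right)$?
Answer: $\frac{6500}{11} \approx 590.91$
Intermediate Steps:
$- \frac{26}{33} \left(-750\right) = \left(-26\right) \frac{1}{33} \left(-750\right) = \left(- \frac{26}{33}\right) \left(-750\right) = \frac{6500}{11}$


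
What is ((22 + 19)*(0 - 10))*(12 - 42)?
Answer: 12300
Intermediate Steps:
((22 + 19)*(0 - 10))*(12 - 42) = (41*(-10))*(-30) = -410*(-30) = 12300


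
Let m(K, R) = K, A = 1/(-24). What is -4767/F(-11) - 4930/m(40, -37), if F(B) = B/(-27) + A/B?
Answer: -45787229/3908 ≈ -11716.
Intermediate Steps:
A = -1/24 ≈ -0.041667
F(B) = -1/(24*B) - B/27 (F(B) = B/(-27) - 1/(24*B) = B*(-1/27) - 1/(24*B) = -B/27 - 1/(24*B) = -1/(24*B) - B/27)
-4767/F(-11) - 4930/m(40, -37) = -4767/(-1/24/(-11) - 1/27*(-11)) - 4930/40 = -4767/(-1/24*(-1/11) + 11/27) - 4930*1/40 = -4767/(1/264 + 11/27) - 493/4 = -4767/977/2376 - 493/4 = -4767*2376/977 - 493/4 = -11326392/977 - 493/4 = -45787229/3908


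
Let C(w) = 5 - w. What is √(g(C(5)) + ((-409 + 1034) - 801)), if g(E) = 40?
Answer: 2*I*√34 ≈ 11.662*I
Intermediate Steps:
√(g(C(5)) + ((-409 + 1034) - 801)) = √(40 + ((-409 + 1034) - 801)) = √(40 + (625 - 801)) = √(40 - 176) = √(-136) = 2*I*√34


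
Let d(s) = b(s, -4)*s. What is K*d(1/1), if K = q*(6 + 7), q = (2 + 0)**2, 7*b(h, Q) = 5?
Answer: 260/7 ≈ 37.143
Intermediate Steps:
b(h, Q) = 5/7 (b(h, Q) = (1/7)*5 = 5/7)
q = 4 (q = 2**2 = 4)
K = 52 (K = 4*(6 + 7) = 4*13 = 52)
d(s) = 5*s/7
K*d(1/1) = 52*((5/7)/1) = 52*((5/7)*1) = 52*(5/7) = 260/7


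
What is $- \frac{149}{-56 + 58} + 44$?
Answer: $- \frac{61}{2} \approx -30.5$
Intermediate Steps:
$- \frac{149}{-56 + 58} + 44 = - \frac{149}{2} + 44 = - \frac{61}{2}$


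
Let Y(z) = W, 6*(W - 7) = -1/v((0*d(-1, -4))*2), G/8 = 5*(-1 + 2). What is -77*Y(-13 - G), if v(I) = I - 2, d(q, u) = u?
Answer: -6545/12 ≈ -545.42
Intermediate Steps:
v(I) = -2 + I
G = 40 (G = 8*(5*(-1 + 2)) = 8*(5*1) = 8*5 = 40)
W = 85/12 (W = 7 + (-1/(-2 + (0*(-4))*2))/6 = 7 + (-1/(-2 + 0*2))/6 = 7 + (-1/(-2 + 0))/6 = 7 + (-1/(-2))/6 = 7 + (-1*(-½))/6 = 7 + (⅙)*(½) = 7 + 1/12 = 85/12 ≈ 7.0833)
Y(z) = 85/12
-77*Y(-13 - G) = -77*85/12 = -6545/12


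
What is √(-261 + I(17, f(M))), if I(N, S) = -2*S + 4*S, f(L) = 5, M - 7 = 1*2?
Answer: I*√251 ≈ 15.843*I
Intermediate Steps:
M = 9 (M = 7 + 1*2 = 7 + 2 = 9)
I(N, S) = 2*S
√(-261 + I(17, f(M))) = √(-261 + 2*5) = √(-261 + 10) = √(-251) = I*√251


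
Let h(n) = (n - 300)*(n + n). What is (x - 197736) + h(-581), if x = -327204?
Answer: 498782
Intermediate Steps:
h(n) = 2*n*(-300 + n) (h(n) = (-300 + n)*(2*n) = 2*n*(-300 + n))
(x - 197736) + h(-581) = (-327204 - 197736) + 2*(-581)*(-300 - 581) = -524940 + 2*(-581)*(-881) = -524940 + 1023722 = 498782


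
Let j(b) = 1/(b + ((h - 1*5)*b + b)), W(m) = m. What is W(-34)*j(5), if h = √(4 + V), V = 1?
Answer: 51/10 + 17*√5/10 ≈ 8.9013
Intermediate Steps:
h = √5 (h = √(4 + 1) = √5 ≈ 2.2361)
j(b) = 1/(2*b + b*(-5 + √5)) (j(b) = 1/(b + ((√5 - 1*5)*b + b)) = 1/(b + ((√5 - 5)*b + b)) = 1/(b + ((-5 + √5)*b + b)) = 1/(b + (b*(-5 + √5) + b)) = 1/(b + (b + b*(-5 + √5))) = 1/(2*b + b*(-5 + √5)))
W(-34)*j(5) = -34/(5*(-3 + √5))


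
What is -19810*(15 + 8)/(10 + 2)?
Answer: -227815/6 ≈ -37969.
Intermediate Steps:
-19810*(15 + 8)/(10 + 2) = -455630/12 = -19810*23/12 = -227815/6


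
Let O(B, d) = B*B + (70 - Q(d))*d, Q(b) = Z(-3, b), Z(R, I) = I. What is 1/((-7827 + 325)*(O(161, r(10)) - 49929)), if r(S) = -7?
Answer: 1/184151594 ≈ 5.4303e-9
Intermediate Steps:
Q(b) = b
O(B, d) = B² + d*(70 - d) (O(B, d) = B*B + (70 - d)*d = B² + d*(70 - d))
1/((-7827 + 325)*(O(161, r(10)) - 49929)) = 1/((-7827 + 325)*((161² - 1*(-7)² + 70*(-7)) - 49929)) = 1/(-7502*((25921 - 1*49 - 490) - 49929)) = 1/(-7502*((25921 - 49 - 490) - 49929)) = 1/(-7502*(25382 - 49929)) = 1/(-7502*(-24547)) = 1/184151594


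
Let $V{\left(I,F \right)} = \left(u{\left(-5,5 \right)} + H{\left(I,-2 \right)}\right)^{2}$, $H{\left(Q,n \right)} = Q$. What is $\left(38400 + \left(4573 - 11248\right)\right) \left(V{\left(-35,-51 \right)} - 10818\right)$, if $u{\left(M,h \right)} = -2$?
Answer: $-299769525$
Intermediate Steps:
$V{\left(I,F \right)} = \left(-2 + I\right)^{2}$
$\left(38400 + \left(4573 - 11248\right)\right) \left(V{\left(-35,-51 \right)} - 10818\right) = \left(38400 + \left(4573 - 11248\right)\right) \left(\left(-2 - 35\right)^{2} - 10818\right) = \left(38400 + \left(4573 - 11248\right)\right) \left(\left(-37\right)^{2} - 10818\right) = \left(38400 - 6675\right) \left(1369 - 10818\right) = 31725 \left(-9449\right) = -299769525$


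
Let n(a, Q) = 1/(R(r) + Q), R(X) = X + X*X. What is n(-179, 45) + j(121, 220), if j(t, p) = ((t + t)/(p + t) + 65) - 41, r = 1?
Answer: 36033/1457 ≈ 24.731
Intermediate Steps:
R(X) = X + X**2
j(t, p) = 24 + 2*t/(p + t) (j(t, p) = ((2*t)/(p + t) + 65) - 41 = (2*t/(p + t) + 65) - 41 = (65 + 2*t/(p + t)) - 41 = 24 + 2*t/(p + t))
n(a, Q) = 1/(2 + Q) (n(a, Q) = 1/(1*(1 + 1) + Q) = 1/(1*2 + Q) = 1/(2 + Q))
n(-179, 45) + j(121, 220) = 1/(2 + 45) + 2*(12*220 + 13*121)/(220 + 121) = 1/47 + 2*(2640 + 1573)/341 = 1/47 + 2*(1/341)*4213 = 1/47 + 766/31 = 36033/1457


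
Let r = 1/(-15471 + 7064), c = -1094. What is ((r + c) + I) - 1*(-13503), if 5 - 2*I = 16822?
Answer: 67264405/16814 ≈ 4000.5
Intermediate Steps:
I = -16817/2 (I = 5/2 - ½*16822 = 5/2 - 8411 = -16817/2 ≈ -8408.5)
r = -1/8407 (r = 1/(-8407) = -1/8407 ≈ -0.00011895)
((r + c) + I) - 1*(-13503) = ((-1/8407 - 1094) - 16817/2) - 1*(-13503) = (-9197259/8407 - 16817/2) + 13503 = -159775037/16814 + 13503 = 67264405/16814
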